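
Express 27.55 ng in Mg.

0.00000000000002755 Mg

nano = 10^-9, mega = 10^6; factor is 10^-15.
27.55 × 10^-15 = 0.00000000000002755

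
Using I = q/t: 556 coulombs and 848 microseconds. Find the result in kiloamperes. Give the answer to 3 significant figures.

(556) / (848 × 10^-6) = 0.65566 × 10^6 A

656 kiloamperes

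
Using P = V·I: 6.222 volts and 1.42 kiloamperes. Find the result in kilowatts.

8.83524 kilowatts

6.222 × 1.42 × 10^3 = 8.83524 × 10^3 W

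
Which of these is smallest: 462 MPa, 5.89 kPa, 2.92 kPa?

462 MPa = 462000000 Pa
5.89 kPa = 5890 Pa
2.92 kPa = 2920 Pa

2.92 kPa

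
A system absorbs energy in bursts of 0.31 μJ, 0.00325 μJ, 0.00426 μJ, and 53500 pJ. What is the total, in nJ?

371.01 nJ

In nJ:
  0.31 μJ = 0.31 × 10^3 nJ = 310
  0.00325 μJ = 0.00325 × 10^3 nJ = 3.25
  0.00426 μJ = 0.00426 × 10^3 nJ = 4.26
  53500 pJ = 53500 × 10^-3 nJ = 53.5
Sum: 310 + 3.25 + 4.26 + 53.5 = 371.01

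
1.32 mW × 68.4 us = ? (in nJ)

90.288 nJ

1.32 × 10^-3 × 68.4 × 10^-6 = 90.288 × 10^-9 J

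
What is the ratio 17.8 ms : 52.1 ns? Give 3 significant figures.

(17.8 × 10^-3) / (52.1 × 10^-9) = 0.3417 × 10^6

342000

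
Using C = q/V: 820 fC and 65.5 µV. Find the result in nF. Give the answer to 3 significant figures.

12.5 nF

(820 × 10⁻¹⁵) / (65.5 × 10⁻⁶) = 12.519 × 10⁻⁹ F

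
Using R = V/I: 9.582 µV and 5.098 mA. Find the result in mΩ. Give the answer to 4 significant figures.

(9.582 × 10⁻⁶) / (5.098 × 10⁻³) = 1.87956 × 10⁻³ Ω

1.880 mΩ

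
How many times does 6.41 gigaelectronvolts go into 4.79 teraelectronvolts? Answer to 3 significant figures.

(4.79 × 10¹²) / (6.41 × 10⁹) = 0.7473 × 10³

747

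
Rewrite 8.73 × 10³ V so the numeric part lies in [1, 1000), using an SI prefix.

= 8.73 × 10³ V; 10³ is kilo.

8.73 kV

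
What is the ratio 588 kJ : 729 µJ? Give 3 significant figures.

(588 × 10³) / (729 × 10⁻⁶) = 0.8066 × 10⁹

807000000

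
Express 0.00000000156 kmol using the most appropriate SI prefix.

= 1.56 × 10⁻⁶ mol; 10⁻⁶ is micro.

1.56 µmol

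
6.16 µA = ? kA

micro = 10⁻⁶, kilo = 10³; factor is 10⁻⁹.
6.16 × 10⁻⁹ = 0.00000000616

0.00000000616 kA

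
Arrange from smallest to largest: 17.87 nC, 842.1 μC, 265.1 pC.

17.87 nC = 0.00000001787 C
842.1 μC = 0.0008421 C
265.1 pC = 0.0000000002651 C

265.1 pC < 17.87 nC < 842.1 μC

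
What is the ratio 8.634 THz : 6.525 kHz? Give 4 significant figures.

(8.634 × 10^12) / (6.525 × 10^3) = 1.3232 × 10^9

1323000000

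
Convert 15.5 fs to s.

0.0000000000000155 s

femto = 10⁻¹⁵, (no prefix) = 10⁰; factor is 10⁻¹⁵.
15.5 × 10⁻¹⁵ = 0.0000000000000155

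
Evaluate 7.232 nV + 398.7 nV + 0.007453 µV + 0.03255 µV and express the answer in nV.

445.935 nV

In nV:
  7.232 nV → 7.232
  398.7 nV → 398.7
  0.007453 µV = 0.007453 × 10^3 nV = 7.453
  0.03255 µV = 0.03255 × 10^3 nV = 32.55
Sum: 7.232 + 398.7 + 7.453 + 32.55 = 445.935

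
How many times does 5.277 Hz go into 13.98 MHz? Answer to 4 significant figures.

2649000

(13.98e6) / (5.277) = 2.6492e6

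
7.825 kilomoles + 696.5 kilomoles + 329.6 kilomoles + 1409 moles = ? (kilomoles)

1035.334 kilomoles

In kilomoles:
  7.825 kilomoles → 7.825
  696.5 kilomoles → 696.5
  329.6 kilomoles → 329.6
  1409 moles = 1409e-3 kilomoles = 1.409
Sum: 7.825 + 696.5 + 329.6 + 1.409 = 1035.334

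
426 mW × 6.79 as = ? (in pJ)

426 × 10⁻³ × 6.79 × 10⁻¹⁸ = 2892.54 × 10⁻²¹ J

0.00000289254 pJ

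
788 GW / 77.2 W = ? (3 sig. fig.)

10200000000

(788e9) / (77.2) = 10.21e9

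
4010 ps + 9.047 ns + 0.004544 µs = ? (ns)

17.601 ns

In ns:
  4010 ps = 4010e-3 ns = 4.01
  9.047 ns → 9.047
  0.004544 µs = 0.004544e3 ns = 4.544
Sum: 4.01 + 9.047 + 4.544 = 17.601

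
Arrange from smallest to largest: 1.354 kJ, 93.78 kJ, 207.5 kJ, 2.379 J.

1.354 kJ = 1354 J
93.78 kJ = 93780 J
207.5 kJ = 207500 J
2.379 J = 2.379 J

2.379 J < 1.354 kJ < 93.78 kJ < 207.5 kJ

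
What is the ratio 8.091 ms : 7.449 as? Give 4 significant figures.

1086000000000000

(8.091e-3) / (7.449e-18) = 1.0862e15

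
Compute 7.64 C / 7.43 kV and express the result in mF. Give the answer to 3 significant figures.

(7.64) / (7.43 × 10³) = 1.0283 × 10⁻³ F

1.03 mF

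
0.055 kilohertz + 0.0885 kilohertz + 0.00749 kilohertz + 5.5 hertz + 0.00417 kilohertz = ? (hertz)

In hertz:
  0.055 kilohertz = 0.055 × 10³ hertz = 55
  0.0885 kilohertz = 0.0885 × 10³ hertz = 88.5
  0.00749 kilohertz = 0.00749 × 10³ hertz = 7.49
  5.5 hertz → 5.5
  0.00417 kilohertz = 0.00417 × 10³ hertz = 4.17
Sum: 55 + 88.5 + 7.49 + 5.5 + 4.17 = 160.66

160.66 hertz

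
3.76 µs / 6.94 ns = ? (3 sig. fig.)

542

(3.76e-6) / (6.94e-9) = 0.5418e3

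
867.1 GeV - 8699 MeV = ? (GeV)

In GeV:
  867.1 GeV → 867.1
  8699 MeV = 8699e-3 GeV = 8.699
Difference: 867.1 - 8.699 = 858.401

858.401 GeV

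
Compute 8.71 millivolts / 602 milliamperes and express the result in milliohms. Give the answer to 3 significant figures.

14.5 milliohms

(8.71 × 10^-3) / (602 × 10^-3) = 0.014468 Ω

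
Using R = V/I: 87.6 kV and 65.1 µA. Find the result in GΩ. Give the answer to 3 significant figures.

(87.6 × 10^3) / (65.1 × 10^-6) = 1.3456 × 10^9 Ω

1.35 GΩ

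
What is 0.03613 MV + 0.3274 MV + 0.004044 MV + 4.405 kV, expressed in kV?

371.979 kV

In kV:
  0.03613 MV = 0.03613 × 10³ kV = 36.13
  0.3274 MV = 0.3274 × 10³ kV = 327.4
  0.004044 MV = 0.004044 × 10³ kV = 4.044
  4.405 kV → 4.405
Sum: 36.13 + 327.4 + 4.044 + 4.405 = 371.979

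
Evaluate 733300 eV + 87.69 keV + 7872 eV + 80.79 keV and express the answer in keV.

909.652 keV

In keV:
  733300 eV = 733300 × 10⁻³ keV = 733.3
  87.69 keV → 87.69
  7872 eV = 7872 × 10⁻³ keV = 7.872
  80.79 keV → 80.79
Sum: 733.3 + 87.69 + 7.872 + 80.79 = 909.652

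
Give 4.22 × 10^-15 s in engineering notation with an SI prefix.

4.22 fs

= 4.22 × 10^-15 s; 10^-15 is femto.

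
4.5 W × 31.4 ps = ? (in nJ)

0.1413 nJ

4.5 × 31.4 × 10^-12 = 141.3 × 10^-12 J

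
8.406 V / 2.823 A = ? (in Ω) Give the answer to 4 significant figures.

(8.406) / (2.823) = 2.97768 Ω

2.978 Ω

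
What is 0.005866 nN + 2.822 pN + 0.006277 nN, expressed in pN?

14.965 pN

In pN:
  0.005866 nN = 0.005866 × 10^3 pN = 5.866
  2.822 pN → 2.822
  0.006277 nN = 0.006277 × 10^3 pN = 6.277
Sum: 5.866 + 2.822 + 6.277 = 14.965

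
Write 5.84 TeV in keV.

tera = 1e12, kilo = 1e3; factor is 1e9.
5.84 × 1e9 = 5840000000

5840000000 keV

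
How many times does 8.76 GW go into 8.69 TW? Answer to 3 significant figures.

(8.69 × 10¹²) / (8.76 × 10⁹) = 0.992 × 10³

992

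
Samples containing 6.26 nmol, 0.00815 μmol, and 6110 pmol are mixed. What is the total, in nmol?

In nmol:
  6.26 nmol → 6.26
  0.00815 μmol = 0.00815 × 10³ nmol = 8.15
  6110 pmol = 6110 × 10⁻³ nmol = 6.11
Sum: 6.26 + 8.15 + 6.11 = 20.52

20.52 nmol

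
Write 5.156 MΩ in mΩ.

mega = 1e6, milli = 1e-3; factor is 1e9.
5.156 × 1e9 = 5156000000

5156000000 mΩ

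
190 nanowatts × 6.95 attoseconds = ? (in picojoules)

0.0000000000013205 picojoules

190 × 10^-9 × 6.95 × 10^-18 = 1320.5 × 10^-27 J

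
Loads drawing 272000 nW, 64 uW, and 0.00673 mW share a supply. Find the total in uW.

342.73 uW

In uW:
  272000 nW = 272000 × 10^-3 uW = 272
  64 uW → 64
  0.00673 mW = 0.00673 × 10^3 uW = 6.73
Sum: 272 + 64 + 6.73 = 342.73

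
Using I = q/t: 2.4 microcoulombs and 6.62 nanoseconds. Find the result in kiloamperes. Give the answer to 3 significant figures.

(2.4 × 10⁻⁶) / (6.62 × 10⁻⁹) = 0.36254 × 10³ A

0.363 kiloamperes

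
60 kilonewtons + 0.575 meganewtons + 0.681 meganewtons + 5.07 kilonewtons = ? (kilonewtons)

In kilonewtons:
  60 kilonewtons → 60
  0.575 meganewtons = 0.575 × 10^3 kilonewtons = 575
  0.681 meganewtons = 0.681 × 10^3 kilonewtons = 681
  5.07 kilonewtons → 5.07
Sum: 60 + 575 + 681 + 5.07 = 1321.07

1321.07 kilonewtons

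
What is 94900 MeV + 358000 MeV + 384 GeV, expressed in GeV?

In GeV:
  94900 MeV = 94900e-3 GeV = 94.9
  358000 MeV = 358000e-3 GeV = 358
  384 GeV → 384
Sum: 94.9 + 358 + 384 = 836.9

836.9 GeV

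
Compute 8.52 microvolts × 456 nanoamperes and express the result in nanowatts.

0.00388512 nanowatts

8.52 × 10^-6 × 456 × 10^-9 = 3885.12 × 10^-15 W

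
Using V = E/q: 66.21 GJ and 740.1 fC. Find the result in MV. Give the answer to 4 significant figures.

89460000000000000 MV

(66.21 × 10^9) / (740.1 × 10^-15) = 0.0894609 × 10^24 V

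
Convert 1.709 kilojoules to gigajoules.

kilo = 1e3, giga = 1e9; factor is 1e-6.
1.709 × 1e-6 = 0.000001709

0.000001709 gigajoules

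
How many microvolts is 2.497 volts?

(no prefix) = 10⁰, micro = 10⁻⁶; factor is 10⁶.
2.497 × 10⁶ = 2497000

2497000 microvolts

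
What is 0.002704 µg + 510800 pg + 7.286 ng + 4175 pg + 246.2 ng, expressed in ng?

In ng:
  0.002704 µg = 0.002704 × 10³ ng = 2.704
  510800 pg = 510800 × 10⁻³ ng = 510.8
  7.286 ng → 7.286
  4175 pg = 4175 × 10⁻³ ng = 4.175
  246.2 ng → 246.2
Sum: 2.704 + 510.8 + 7.286 + 4.175 + 246.2 = 771.165

771.165 ng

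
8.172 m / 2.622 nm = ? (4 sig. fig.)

(8.172) / (2.622 × 10^-9) = 3.1167 × 10^9

3117000000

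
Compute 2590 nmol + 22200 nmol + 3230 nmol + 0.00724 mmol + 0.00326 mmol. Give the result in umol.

38.52 umol

In umol:
  2590 nmol = 2590 × 10^-3 umol = 2.59
  22200 nmol = 22200 × 10^-3 umol = 22.2
  3230 nmol = 3230 × 10^-3 umol = 3.23
  0.00724 mmol = 0.00724 × 10^3 umol = 7.24
  0.00326 mmol = 0.00326 × 10^3 umol = 3.26
Sum: 2.59 + 22.2 + 3.23 + 7.24 + 3.26 = 38.52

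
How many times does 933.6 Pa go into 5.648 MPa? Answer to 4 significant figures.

6050

(5.648 × 10⁶) / (933.6) = 0.0060497 × 10⁶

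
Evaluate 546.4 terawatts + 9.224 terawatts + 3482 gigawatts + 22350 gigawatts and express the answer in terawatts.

In terawatts:
  546.4 terawatts → 546.4
  9.224 terawatts → 9.224
  3482 gigawatts = 3482 × 10⁻³ terawatts = 3.482
  22350 gigawatts = 22350 × 10⁻³ terawatts = 22.35
Sum: 546.4 + 9.224 + 3.482 + 22.35 = 581.456

581.456 terawatts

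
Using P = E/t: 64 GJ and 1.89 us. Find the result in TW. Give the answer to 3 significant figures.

(64e9) / (1.89e-6) = 33.862e15 W

33900 TW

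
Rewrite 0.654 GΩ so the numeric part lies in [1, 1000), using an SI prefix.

= 654e6 Ω; 1e6 is mega.

654 MΩ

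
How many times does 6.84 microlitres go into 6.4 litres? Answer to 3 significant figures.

936000

(6.4) / (6.84e-6) = 0.9357e6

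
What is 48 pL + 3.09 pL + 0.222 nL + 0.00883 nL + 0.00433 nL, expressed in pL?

286.25 pL

In pL:
  48 pL → 48
  3.09 pL → 3.09
  0.222 nL = 0.222e3 pL = 222
  0.00883 nL = 0.00883e3 pL = 8.83
  0.00433 nL = 0.00433e3 pL = 4.33
Sum: 48 + 3.09 + 222 + 8.83 + 4.33 = 286.25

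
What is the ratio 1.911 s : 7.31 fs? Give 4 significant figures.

(1.911) / (7.31 × 10⁻¹⁵) = 0.26142 × 10¹⁵

261400000000000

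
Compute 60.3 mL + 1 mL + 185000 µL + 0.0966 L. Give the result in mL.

342.9 mL

In mL:
  60.3 mL → 60.3
  1 mL → 1
  185000 µL = 185000e-3 mL = 185
  0.0966 L = 0.0966e3 mL = 96.6
Sum: 60.3 + 1 + 185 + 96.6 = 342.9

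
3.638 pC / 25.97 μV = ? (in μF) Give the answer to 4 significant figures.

0.1401 μF

(3.638 × 10⁻¹²) / (25.97 × 10⁻⁶) = 0.140085 × 10⁻⁶ F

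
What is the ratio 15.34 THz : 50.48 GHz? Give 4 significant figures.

(15.34 × 10¹²) / (50.48 × 10⁹) = 0.30388 × 10³

303.9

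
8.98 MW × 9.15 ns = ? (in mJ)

82.167 mJ

8.98 × 10^6 × 9.15 × 10^-9 = 82.167 × 10^-3 J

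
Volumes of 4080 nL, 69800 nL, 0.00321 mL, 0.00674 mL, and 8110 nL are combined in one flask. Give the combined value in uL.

In uL:
  4080 nL = 4080e-3 uL = 4.08
  69800 nL = 69800e-3 uL = 69.8
  0.00321 mL = 0.00321e3 uL = 3.21
  0.00674 mL = 0.00674e3 uL = 6.74
  8110 nL = 8110e-3 uL = 8.11
Sum: 4.08 + 69.8 + 3.21 + 6.74 + 8.11 = 91.94

91.94 uL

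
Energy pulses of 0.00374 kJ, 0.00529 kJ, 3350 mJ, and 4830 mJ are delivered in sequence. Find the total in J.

17.21 J

In J:
  0.00374 kJ = 0.00374 × 10^3 J = 3.74
  0.00529 kJ = 0.00529 × 10^3 J = 5.29
  3350 mJ = 3350 × 10^-3 J = 3.35
  4830 mJ = 4830 × 10^-3 J = 4.83
Sum: 3.74 + 5.29 + 3.35 + 4.83 = 17.21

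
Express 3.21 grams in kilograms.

(no prefix) = 1e0, kilo = 1e3; factor is 1e-3.
3.21 × 1e-3 = 0.00321

0.00321 kilograms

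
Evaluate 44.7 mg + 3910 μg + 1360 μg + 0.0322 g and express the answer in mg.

82.17 mg

In mg:
  44.7 mg → 44.7
  3910 μg = 3910 × 10⁻³ mg = 3.91
  1360 μg = 1360 × 10⁻³ mg = 1.36
  0.0322 g = 0.0322 × 10³ mg = 32.2
Sum: 44.7 + 3.91 + 1.36 + 32.2 = 82.17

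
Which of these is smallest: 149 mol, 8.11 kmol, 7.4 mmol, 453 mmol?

149 mol = 149 mol
8.11 kmol = 8110 mol
7.4 mmol = 0.0074 mol
453 mmol = 0.453 mol

7.4 mmol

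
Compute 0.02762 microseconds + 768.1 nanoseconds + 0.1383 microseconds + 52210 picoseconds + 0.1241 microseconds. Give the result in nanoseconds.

In nanoseconds:
  0.02762 microseconds = 0.02762e3 nanoseconds = 27.62
  768.1 nanoseconds → 768.1
  0.1383 microseconds = 0.1383e3 nanoseconds = 138.3
  52210 picoseconds = 52210e-3 nanoseconds = 52.21
  0.1241 microseconds = 0.1241e3 nanoseconds = 124.1
Sum: 27.62 + 768.1 + 138.3 + 52.21 + 124.1 = 1110.33

1110.33 nanoseconds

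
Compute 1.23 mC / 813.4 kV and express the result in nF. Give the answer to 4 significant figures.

(1.23 × 10^-3) / (813.4 × 10^3) = 0.00151217 × 10^-6 F

1.512 nF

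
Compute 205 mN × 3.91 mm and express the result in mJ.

0.80155 mJ

205 × 10^-3 × 3.91 × 10^-3 = 801.55 × 10^-6 J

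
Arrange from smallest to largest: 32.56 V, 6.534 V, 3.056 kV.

32.56 V = 32.56 V
6.534 V = 6.534 V
3.056 kV = 3056 V

6.534 V < 32.56 V < 3.056 kV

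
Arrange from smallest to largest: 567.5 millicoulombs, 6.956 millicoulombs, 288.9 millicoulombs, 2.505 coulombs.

6.956 millicoulombs < 288.9 millicoulombs < 567.5 millicoulombs < 2.505 coulombs

567.5 millicoulombs = 0.5675 coulombs
6.956 millicoulombs = 0.006956 coulombs
288.9 millicoulombs = 0.2889 coulombs
2.505 coulombs = 2.505 coulombs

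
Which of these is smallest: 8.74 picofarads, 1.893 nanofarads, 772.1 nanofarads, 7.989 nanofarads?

8.74 picofarads = 0.00000000000874 farads
1.893 nanofarads = 0.000000001893 farads
772.1 nanofarads = 0.0000007721 farads
7.989 nanofarads = 0.000000007989 farads

8.74 picofarads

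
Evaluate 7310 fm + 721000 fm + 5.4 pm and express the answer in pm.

In pm:
  7310 fm = 7310 × 10^-3 pm = 7.31
  721000 fm = 721000 × 10^-3 pm = 721
  5.4 pm → 5.4
Sum: 7.31 + 721 + 5.4 = 733.71

733.71 pm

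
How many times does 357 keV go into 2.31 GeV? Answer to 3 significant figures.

(2.31 × 10⁹) / (357 × 10³) = 0.006471 × 10⁶

6470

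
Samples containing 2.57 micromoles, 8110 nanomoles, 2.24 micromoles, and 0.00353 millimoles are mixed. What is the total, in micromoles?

16.45 micromoles

In micromoles:
  2.57 micromoles → 2.57
  8110 nanomoles = 8110 × 10^-3 micromoles = 8.11
  2.24 micromoles → 2.24
  0.00353 millimoles = 0.00353 × 10^3 micromoles = 3.53
Sum: 2.57 + 8.11 + 2.24 + 3.53 = 16.45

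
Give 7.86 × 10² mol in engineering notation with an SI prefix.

786 mol

= 786 mol; mantissa already in [1, 1000).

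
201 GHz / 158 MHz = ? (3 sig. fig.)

1270

(201 × 10^9) / (158 × 10^6) = 1.272 × 10^3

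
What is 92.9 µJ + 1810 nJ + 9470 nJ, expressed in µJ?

104.18 µJ

In µJ:
  92.9 µJ → 92.9
  1810 nJ = 1810 × 10^-3 µJ = 1.81
  9470 nJ = 9470 × 10^-3 µJ = 9.47
Sum: 92.9 + 1.81 + 9.47 = 104.18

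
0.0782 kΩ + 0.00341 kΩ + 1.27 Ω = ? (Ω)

In Ω:
  0.0782 kΩ = 0.0782 × 10³ Ω = 78.2
  0.00341 kΩ = 0.00341 × 10³ Ω = 3.41
  1.27 Ω → 1.27
Sum: 78.2 + 3.41 + 1.27 = 82.88

82.88 Ω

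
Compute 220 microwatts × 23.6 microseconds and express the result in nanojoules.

5.192 nanojoules

220e-6 × 23.6e-6 = 5192e-12 J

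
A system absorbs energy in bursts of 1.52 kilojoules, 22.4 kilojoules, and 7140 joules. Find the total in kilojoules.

31.06 kilojoules

In kilojoules:
  1.52 kilojoules → 1.52
  22.4 kilojoules → 22.4
  7140 joules = 7140 × 10⁻³ kilojoules = 7.14
Sum: 1.52 + 22.4 + 7.14 = 31.06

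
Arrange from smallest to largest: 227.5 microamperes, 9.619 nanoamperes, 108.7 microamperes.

9.619 nanoamperes < 108.7 microamperes < 227.5 microamperes

227.5 microamperes = 0.0002275 amperes
9.619 nanoamperes = 0.000000009619 amperes
108.7 microamperes = 0.0001087 amperes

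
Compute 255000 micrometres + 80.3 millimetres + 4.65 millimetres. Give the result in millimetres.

339.95 millimetres

In millimetres:
  255000 micrometres = 255000 × 10⁻³ millimetres = 255
  80.3 millimetres → 80.3
  4.65 millimetres → 4.65
Sum: 255 + 80.3 + 4.65 = 339.95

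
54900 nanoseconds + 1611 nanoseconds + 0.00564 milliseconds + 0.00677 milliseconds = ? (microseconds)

68.921 microseconds

In microseconds:
  54900 nanoseconds = 54900 × 10^-3 microseconds = 54.9
  1611 nanoseconds = 1611 × 10^-3 microseconds = 1.611
  0.00564 milliseconds = 0.00564 × 10^3 microseconds = 5.64
  0.00677 milliseconds = 0.00677 × 10^3 microseconds = 6.77
Sum: 54.9 + 1.611 + 5.64 + 6.77 = 68.921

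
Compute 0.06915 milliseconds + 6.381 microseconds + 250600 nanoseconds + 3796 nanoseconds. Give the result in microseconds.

329.927 microseconds

In microseconds:
  0.06915 milliseconds = 0.06915e3 microseconds = 69.15
  6.381 microseconds → 6.381
  250600 nanoseconds = 250600e-3 microseconds = 250.6
  3796 nanoseconds = 3796e-3 microseconds = 3.796
Sum: 69.15 + 6.381 + 250.6 + 3.796 = 329.927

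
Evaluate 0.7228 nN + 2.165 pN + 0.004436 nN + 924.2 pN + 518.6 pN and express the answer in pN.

2172.201 pN

In pN:
  0.7228 nN = 0.7228e3 pN = 722.8
  2.165 pN → 2.165
  0.004436 nN = 0.004436e3 pN = 4.436
  924.2 pN → 924.2
  518.6 pN → 518.6
Sum: 722.8 + 2.165 + 4.436 + 924.2 + 518.6 = 2172.201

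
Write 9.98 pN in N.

0.00000000000998 N

pico = 10^-12, (no prefix) = 10^0; factor is 10^-12.
9.98 × 10^-12 = 0.00000000000998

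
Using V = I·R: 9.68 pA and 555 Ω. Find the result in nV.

9.68 × 10⁻¹² × 555 = 5372.4 × 10⁻¹² V

5.3724 nV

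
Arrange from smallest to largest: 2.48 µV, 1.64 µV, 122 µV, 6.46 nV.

6.46 nV < 1.64 µV < 2.48 µV < 122 µV

2.48 µV = 0.00000248 V
1.64 µV = 0.00000164 V
122 µV = 0.000122 V
6.46 nV = 0.00000000646 V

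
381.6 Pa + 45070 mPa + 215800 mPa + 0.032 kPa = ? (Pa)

674.47 Pa

In Pa:
  381.6 Pa → 381.6
  45070 mPa = 45070 × 10⁻³ Pa = 45.07
  215800 mPa = 215800 × 10⁻³ Pa = 215.8
  0.032 kPa = 0.032 × 10³ Pa = 32
Sum: 381.6 + 45.07 + 215.8 + 32 = 674.47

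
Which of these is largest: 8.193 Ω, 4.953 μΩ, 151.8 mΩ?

8.193 Ω = 8.193 Ω
4.953 μΩ = 0.000004953 Ω
151.8 mΩ = 0.1518 Ω

8.193 Ω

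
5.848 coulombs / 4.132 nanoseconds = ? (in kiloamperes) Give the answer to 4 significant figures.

(5.848) / (4.132 × 10⁻⁹) = 1.4153 × 10⁹ A

1415000 kiloamperes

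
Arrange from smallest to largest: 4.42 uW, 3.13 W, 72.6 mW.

4.42 uW = 0.00000442 W
3.13 W = 3.13 W
72.6 mW = 0.0726 W

4.42 uW < 72.6 mW < 3.13 W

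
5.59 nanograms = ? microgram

0.00559 micrograms

nano = 10^-9, micro = 10^-6; factor is 10^-3.
5.59 × 10^-3 = 0.00559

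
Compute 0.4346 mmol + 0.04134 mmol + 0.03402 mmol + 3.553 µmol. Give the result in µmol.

513.513 µmol

In µmol:
  0.4346 mmol = 0.4346e3 µmol = 434.6
  0.04134 mmol = 0.04134e3 µmol = 41.34
  0.03402 mmol = 0.03402e3 µmol = 34.02
  3.553 µmol → 3.553
Sum: 434.6 + 41.34 + 34.02 + 3.553 = 513.513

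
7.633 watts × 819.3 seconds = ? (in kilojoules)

6.2537169 kilojoules

7.633 × 819.3 = 6253.7169 J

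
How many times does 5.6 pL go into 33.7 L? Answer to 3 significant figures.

(33.7) / (5.6e-12) = 6.018e12

6020000000000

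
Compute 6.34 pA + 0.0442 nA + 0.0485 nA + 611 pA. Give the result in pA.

710.04 pA

In pA:
  6.34 pA → 6.34
  0.0442 nA = 0.0442 × 10^3 pA = 44.2
  0.0485 nA = 0.0485 × 10^3 pA = 48.5
  611 pA → 611
Sum: 6.34 + 44.2 + 48.5 + 611 = 710.04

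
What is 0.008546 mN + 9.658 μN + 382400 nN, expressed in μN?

In μN:
  0.008546 mN = 0.008546e3 μN = 8.546
  9.658 μN → 9.658
  382400 nN = 382400e-3 μN = 382.4
Sum: 8.546 + 9.658 + 382.4 = 400.604

400.604 μN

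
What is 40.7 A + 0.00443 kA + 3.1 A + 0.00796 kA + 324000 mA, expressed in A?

380.19 A

In A:
  40.7 A → 40.7
  0.00443 kA = 0.00443 × 10^3 A = 4.43
  3.1 A → 3.1
  0.00796 kA = 0.00796 × 10^3 A = 7.96
  324000 mA = 324000 × 10^-3 A = 324
Sum: 40.7 + 4.43 + 3.1 + 7.96 + 324 = 380.19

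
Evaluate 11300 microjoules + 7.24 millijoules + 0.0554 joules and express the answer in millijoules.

73.94 millijoules

In millijoules:
  11300 microjoules = 11300e-3 millijoules = 11.3
  7.24 millijoules → 7.24
  0.0554 joules = 0.0554e3 millijoules = 55.4
Sum: 11.3 + 7.24 + 55.4 = 73.94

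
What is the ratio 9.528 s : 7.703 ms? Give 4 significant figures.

1237

(9.528) / (7.703 × 10⁻³) = 1.2369 × 10³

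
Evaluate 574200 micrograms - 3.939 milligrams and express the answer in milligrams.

570.261 milligrams

In milligrams:
  574200 micrograms = 574200e-3 milligrams = 574.2
  3.939 milligrams → 3.939
Difference: 574.2 - 3.939 = 570.261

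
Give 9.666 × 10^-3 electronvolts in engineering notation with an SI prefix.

= 9.666 × 10^-3 electronvolts; 10^-3 is milli.

9.666 millielectronvolts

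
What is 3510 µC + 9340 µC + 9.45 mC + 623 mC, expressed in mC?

645.3 mC

In mC:
  3510 µC = 3510e-3 mC = 3.51
  9340 µC = 9340e-3 mC = 9.34
  9.45 mC → 9.45
  623 mC → 623
Sum: 3.51 + 9.34 + 9.45 + 623 = 645.3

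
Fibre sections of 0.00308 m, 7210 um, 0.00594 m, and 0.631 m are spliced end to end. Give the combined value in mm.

647.23 mm

In mm:
  0.00308 m = 0.00308 × 10³ mm = 3.08
  7210 um = 7210 × 10⁻³ mm = 7.21
  0.00594 m = 0.00594 × 10³ mm = 5.94
  0.631 m = 0.631 × 10³ mm = 631
Sum: 3.08 + 7.21 + 5.94 + 631 = 647.23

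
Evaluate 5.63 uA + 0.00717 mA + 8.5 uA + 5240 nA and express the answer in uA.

In uA:
  5.63 uA → 5.63
  0.00717 mA = 0.00717 × 10³ uA = 7.17
  8.5 uA → 8.5
  5240 nA = 5240 × 10⁻³ uA = 5.24
Sum: 5.63 + 7.17 + 8.5 + 5.24 = 26.54

26.54 uA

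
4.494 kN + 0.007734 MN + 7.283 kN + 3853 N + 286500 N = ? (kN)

309.864 kN

In kN:
  4.494 kN → 4.494
  0.007734 MN = 0.007734 × 10³ kN = 7.734
  7.283 kN → 7.283
  3853 N = 3853 × 10⁻³ kN = 3.853
  286500 N = 286500 × 10⁻³ kN = 286.5
Sum: 4.494 + 7.734 + 7.283 + 3.853 + 286.5 = 309.864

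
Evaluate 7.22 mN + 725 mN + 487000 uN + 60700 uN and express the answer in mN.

1279.92 mN

In mN:
  7.22 mN → 7.22
  725 mN → 725
  487000 uN = 487000e-3 mN = 487
  60700 uN = 60700e-3 mN = 60.7
Sum: 7.22 + 725 + 487 + 60.7 = 1279.92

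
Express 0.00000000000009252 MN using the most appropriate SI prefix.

92.52 nN

= 92.52 × 10^-9 N; 10^-9 is nano.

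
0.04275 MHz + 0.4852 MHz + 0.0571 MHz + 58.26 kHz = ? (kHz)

In kHz:
  0.04275 MHz = 0.04275 × 10^3 kHz = 42.75
  0.4852 MHz = 0.4852 × 10^3 kHz = 485.2
  0.0571 MHz = 0.0571 × 10^3 kHz = 57.1
  58.26 kHz → 58.26
Sum: 42.75 + 485.2 + 57.1 + 58.26 = 643.31

643.31 kHz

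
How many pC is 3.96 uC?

micro = 10^-6, pico = 10^-12; factor is 10^6.
3.96 × 10^6 = 3960000

3960000 pC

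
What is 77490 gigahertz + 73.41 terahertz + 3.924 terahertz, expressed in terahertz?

In terahertz:
  77490 gigahertz = 77490e-3 terahertz = 77.49
  73.41 terahertz → 73.41
  3.924 terahertz → 3.924
Sum: 77.49 + 73.41 + 3.924 = 154.824

154.824 terahertz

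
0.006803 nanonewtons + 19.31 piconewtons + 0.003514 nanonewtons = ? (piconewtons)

29.627 piconewtons

In piconewtons:
  0.006803 nanonewtons = 0.006803e3 piconewtons = 6.803
  19.31 piconewtons → 19.31
  0.003514 nanonewtons = 0.003514e3 piconewtons = 3.514
Sum: 6.803 + 19.31 + 3.514 = 29.627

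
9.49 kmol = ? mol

kilo = 10³, (no prefix) = 10⁰; factor is 10³.
9.49 × 10³ = 9490

9490 mol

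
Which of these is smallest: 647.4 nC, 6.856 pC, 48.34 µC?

647.4 nC = 0.0000006474 C
6.856 pC = 0.000000000006856 C
48.34 µC = 0.00004834 C

6.856 pC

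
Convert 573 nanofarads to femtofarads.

nano = 10^-9, femto = 10^-15; factor is 10^6.
573 × 10^6 = 573000000

573000000 femtofarads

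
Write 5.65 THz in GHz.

tera = 10¹², giga = 10⁹; factor is 10³.
5.65 × 10³ = 5650

5650 GHz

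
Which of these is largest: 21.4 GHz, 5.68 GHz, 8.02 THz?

8.02 THz

21.4 GHz = 21400000000 Hz
5.68 GHz = 5680000000 Hz
8.02 THz = 8020000000000 Hz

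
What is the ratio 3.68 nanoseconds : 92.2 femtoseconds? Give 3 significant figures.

(3.68 × 10⁻⁹) / (92.2 × 10⁻¹⁵) = 0.03991 × 10⁶

39900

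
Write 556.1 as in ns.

0.0000005561 ns

atto = 10^-18, nano = 10^-9; factor is 10^-9.
556.1 × 10^-9 = 0.0000005561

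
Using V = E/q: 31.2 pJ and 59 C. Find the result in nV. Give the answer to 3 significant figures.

(31.2e-12) / (59) = 0.52881e-12 V

0.000529 nV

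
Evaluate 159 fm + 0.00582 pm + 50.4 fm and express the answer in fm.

215.22 fm

In fm:
  159 fm → 159
  0.00582 pm = 0.00582 × 10³ fm = 5.82
  50.4 fm → 50.4
Sum: 159 + 5.82 + 50.4 = 215.22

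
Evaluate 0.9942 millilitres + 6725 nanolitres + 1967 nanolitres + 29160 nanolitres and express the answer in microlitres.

In microlitres:
  0.9942 millilitres = 0.9942 × 10^3 microlitres = 994.2
  6725 nanolitres = 6725 × 10^-3 microlitres = 6.725
  1967 nanolitres = 1967 × 10^-3 microlitres = 1.967
  29160 nanolitres = 29160 × 10^-3 microlitres = 29.16
Sum: 994.2 + 6.725 + 1.967 + 29.16 = 1032.052

1032.052 microlitres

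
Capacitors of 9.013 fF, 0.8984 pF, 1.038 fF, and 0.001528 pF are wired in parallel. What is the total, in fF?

909.979 fF

In fF:
  9.013 fF → 9.013
  0.8984 pF = 0.8984 × 10³ fF = 898.4
  1.038 fF → 1.038
  0.001528 pF = 0.001528 × 10³ fF = 1.528
Sum: 9.013 + 898.4 + 1.038 + 1.528 = 909.979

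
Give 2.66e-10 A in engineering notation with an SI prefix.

= 266e-12 A; 1e-12 is pico.

266 pA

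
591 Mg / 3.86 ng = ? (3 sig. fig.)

153000000000000000

(591 × 10⁶) / (3.86 × 10⁻⁹) = 153.1 × 10¹⁵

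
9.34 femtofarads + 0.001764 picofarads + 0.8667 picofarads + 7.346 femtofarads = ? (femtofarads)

In femtofarads:
  9.34 femtofarads → 9.34
  0.001764 picofarads = 0.001764e3 femtofarads = 1.764
  0.8667 picofarads = 0.8667e3 femtofarads = 866.7
  7.346 femtofarads → 7.346
Sum: 9.34 + 1.764 + 866.7 + 7.346 = 885.15

885.15 femtofarads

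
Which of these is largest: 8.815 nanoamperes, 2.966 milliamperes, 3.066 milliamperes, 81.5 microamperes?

3.066 milliamperes

8.815 nanoamperes = 0.000000008815 amperes
2.966 milliamperes = 0.002966 amperes
3.066 milliamperes = 0.003066 amperes
81.5 microamperes = 0.0000815 amperes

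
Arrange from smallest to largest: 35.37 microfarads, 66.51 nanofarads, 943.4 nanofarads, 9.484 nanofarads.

9.484 nanofarads < 66.51 nanofarads < 943.4 nanofarads < 35.37 microfarads

35.37 microfarads = 0.00003537 farads
66.51 nanofarads = 0.00000006651 farads
943.4 nanofarads = 0.0000009434 farads
9.484 nanofarads = 0.000000009484 farads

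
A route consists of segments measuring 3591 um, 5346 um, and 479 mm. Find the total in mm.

In mm:
  3591 um = 3591 × 10^-3 mm = 3.591
  5346 um = 5346 × 10^-3 mm = 5.346
  479 mm → 479
Sum: 3.591 + 5.346 + 479 = 487.937

487.937 mm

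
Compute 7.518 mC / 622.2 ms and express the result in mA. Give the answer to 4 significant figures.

(7.518e-3) / (622.2e-3) = 0.0120829 A

12.08 mA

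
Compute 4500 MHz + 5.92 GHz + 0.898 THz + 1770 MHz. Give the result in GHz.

In GHz:
  4500 MHz = 4500e-3 GHz = 4.5
  5.92 GHz → 5.92
  0.898 THz = 0.898e3 GHz = 898
  1770 MHz = 1770e-3 GHz = 1.77
Sum: 4.5 + 5.92 + 898 + 1.77 = 910.19

910.19 GHz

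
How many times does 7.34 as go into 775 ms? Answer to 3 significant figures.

106000000000000000

(775e-3) / (7.34e-18) = 105.6e15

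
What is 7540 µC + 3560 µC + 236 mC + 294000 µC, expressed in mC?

In mC:
  7540 µC = 7540 × 10^-3 mC = 7.54
  3560 µC = 3560 × 10^-3 mC = 3.56
  236 mC → 236
  294000 µC = 294000 × 10^-3 mC = 294
Sum: 7.54 + 3.56 + 236 + 294 = 541.1

541.1 mC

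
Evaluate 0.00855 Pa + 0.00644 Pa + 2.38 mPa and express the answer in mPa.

17.37 mPa

In mPa:
  0.00855 Pa = 0.00855 × 10^3 mPa = 8.55
  0.00644 Pa = 0.00644 × 10^3 mPa = 6.44
  2.38 mPa → 2.38
Sum: 8.55 + 6.44 + 2.38 = 17.37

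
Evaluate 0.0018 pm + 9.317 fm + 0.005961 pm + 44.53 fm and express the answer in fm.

61.608 fm

In fm:
  0.0018 pm = 0.0018 × 10^3 fm = 1.8
  9.317 fm → 9.317
  0.005961 pm = 0.005961 × 10^3 fm = 5.961
  44.53 fm → 44.53
Sum: 1.8 + 9.317 + 5.961 + 44.53 = 61.608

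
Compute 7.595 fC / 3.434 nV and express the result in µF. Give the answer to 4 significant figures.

(7.595 × 10^-15) / (3.434 × 10^-9) = 2.21171 × 10^-6 F

2.212 µF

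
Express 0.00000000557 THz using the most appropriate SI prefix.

= 5.57 × 10³ Hz; 10³ is kilo.

5.57 kHz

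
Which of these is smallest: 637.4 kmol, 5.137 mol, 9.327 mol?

637.4 kmol = 637400 mol
5.137 mol = 5.137 mol
9.327 mol = 9.327 mol

5.137 mol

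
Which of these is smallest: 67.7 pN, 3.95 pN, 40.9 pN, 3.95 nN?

3.95 pN

67.7 pN = 0.0000000000677 N
3.95 pN = 0.00000000000395 N
40.9 pN = 0.0000000000409 N
3.95 nN = 0.00000000395 N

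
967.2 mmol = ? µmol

milli = 10^-3, micro = 10^-6; factor is 10^3.
967.2 × 10^3 = 967200

967200 µmol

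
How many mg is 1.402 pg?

pico = 10^-12, milli = 10^-3; factor is 10^-9.
1.402 × 10^-9 = 0.000000001402

0.000000001402 mg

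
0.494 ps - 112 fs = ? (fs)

382 fs

In fs:
  0.494 ps = 0.494 × 10³ fs = 494
  112 fs → 112
Difference: 494 - 112 = 382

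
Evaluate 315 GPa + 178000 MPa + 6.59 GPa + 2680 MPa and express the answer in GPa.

In GPa:
  315 GPa → 315
  178000 MPa = 178000 × 10⁻³ GPa = 178
  6.59 GPa → 6.59
  2680 MPa = 2680 × 10⁻³ GPa = 2.68
Sum: 315 + 178 + 6.59 + 2.68 = 502.27

502.27 GPa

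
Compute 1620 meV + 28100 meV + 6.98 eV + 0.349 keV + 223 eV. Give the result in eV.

608.7 eV

In eV:
  1620 meV = 1620 × 10^-3 eV = 1.62
  28100 meV = 28100 × 10^-3 eV = 28.1
  6.98 eV → 6.98
  0.349 keV = 0.349 × 10^3 eV = 349
  223 eV → 223
Sum: 1.62 + 28.1 + 6.98 + 349 + 223 = 608.7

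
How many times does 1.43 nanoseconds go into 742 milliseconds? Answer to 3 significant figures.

(742e-3) / (1.43e-9) = 518.9e6

519000000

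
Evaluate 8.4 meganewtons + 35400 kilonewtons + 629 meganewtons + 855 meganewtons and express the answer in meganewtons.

In meganewtons:
  8.4 meganewtons → 8.4
  35400 kilonewtons = 35400 × 10^-3 meganewtons = 35.4
  629 meganewtons → 629
  855 meganewtons → 855
Sum: 8.4 + 35.4 + 629 + 855 = 1527.8

1527.8 meganewtons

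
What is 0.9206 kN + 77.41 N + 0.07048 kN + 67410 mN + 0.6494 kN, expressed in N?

In N:
  0.9206 kN = 0.9206 × 10³ N = 920.6
  77.41 N → 77.41
  0.07048 kN = 0.07048 × 10³ N = 70.48
  67410 mN = 67410 × 10⁻³ N = 67.41
  0.6494 kN = 0.6494 × 10³ N = 649.4
Sum: 920.6 + 77.41 + 70.48 + 67.41 + 649.4 = 1785.3

1785.3 N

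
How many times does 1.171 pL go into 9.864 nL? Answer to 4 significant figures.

(9.864 × 10⁻⁹) / (1.171 × 10⁻¹²) = 8.4236 × 10³

8424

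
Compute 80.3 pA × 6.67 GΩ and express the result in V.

80.3 × 10^-12 × 6.67 × 10^9 = 535.601 × 10^-3 V

0.535601 V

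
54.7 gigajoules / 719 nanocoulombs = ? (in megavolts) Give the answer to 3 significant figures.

(54.7 × 10^9) / (719 × 10^-9) = 0.076078 × 10^18 V

76100000000 megavolts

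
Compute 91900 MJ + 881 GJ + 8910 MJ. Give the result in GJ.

981.81 GJ

In GJ:
  91900 MJ = 91900e-3 GJ = 91.9
  881 GJ → 881
  8910 MJ = 8910e-3 GJ = 8.91
Sum: 91.9 + 881 + 8.91 = 981.81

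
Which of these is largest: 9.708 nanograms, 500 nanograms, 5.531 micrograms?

9.708 nanograms = 0.000000009708 grams
500 nanograms = 0.0000005 grams
5.531 micrograms = 0.000005531 grams

5.531 micrograms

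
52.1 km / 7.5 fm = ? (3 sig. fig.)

6950000000000000000

(52.1e3) / (7.5e-15) = 6.947e18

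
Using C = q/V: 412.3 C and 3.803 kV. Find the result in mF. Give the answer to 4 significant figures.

(412.3) / (3.803e3) = 108.414e-3 F

108.4 mF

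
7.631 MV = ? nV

7631000000000000 nV

mega = 10^6, nano = 10^-9; factor is 10^15.
7.631 × 10^15 = 7631000000000000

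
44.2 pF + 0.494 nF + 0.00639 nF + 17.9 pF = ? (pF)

562.49 pF

In pF:
  44.2 pF → 44.2
  0.494 nF = 0.494 × 10^3 pF = 494
  0.00639 nF = 0.00639 × 10^3 pF = 6.39
  17.9 pF → 17.9
Sum: 44.2 + 494 + 6.39 + 17.9 = 562.49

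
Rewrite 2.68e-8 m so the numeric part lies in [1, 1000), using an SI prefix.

26.8 nm

= 26.8e-9 m; 1e-9 is nano.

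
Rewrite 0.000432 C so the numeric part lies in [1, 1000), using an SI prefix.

432 uC

= 432 × 10⁻⁶ C; 10⁻⁶ is micro.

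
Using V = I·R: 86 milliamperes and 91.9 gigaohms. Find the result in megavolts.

7903.4 megavolts

86e-3 × 91.9e9 = 7903.4e6 V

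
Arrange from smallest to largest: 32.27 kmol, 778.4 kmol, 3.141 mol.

3.141 mol < 32.27 kmol < 778.4 kmol

32.27 kmol = 32270 mol
778.4 kmol = 778400 mol
3.141 mol = 3.141 mol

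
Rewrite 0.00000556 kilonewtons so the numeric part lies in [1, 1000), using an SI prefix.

5.56 millinewtons

= 5.56e-3 newtons; 1e-3 is milli.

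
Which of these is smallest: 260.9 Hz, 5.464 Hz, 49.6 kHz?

5.464 Hz

260.9 Hz = 260.9 Hz
5.464 Hz = 5.464 Hz
49.6 kHz = 49600 Hz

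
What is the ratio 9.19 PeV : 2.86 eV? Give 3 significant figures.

(9.19 × 10¹⁵) / (2.86) = 3.213 × 10¹⁵

3210000000000000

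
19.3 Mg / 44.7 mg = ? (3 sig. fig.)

(19.3 × 10⁶) / (44.7 × 10⁻³) = 0.4318 × 10⁹

432000000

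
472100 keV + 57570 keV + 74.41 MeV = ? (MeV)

604.08 MeV

In MeV:
  472100 keV = 472100 × 10⁻³ MeV = 472.1
  57570 keV = 57570 × 10⁻³ MeV = 57.57
  74.41 MeV → 74.41
Sum: 472.1 + 57.57 + 74.41 = 604.08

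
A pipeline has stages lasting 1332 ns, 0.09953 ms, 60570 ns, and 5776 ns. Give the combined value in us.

167.208 us

In us:
  1332 ns = 1332 × 10^-3 us = 1.332
  0.09953 ms = 0.09953 × 10^3 us = 99.53
  60570 ns = 60570 × 10^-3 us = 60.57
  5776 ns = 5776 × 10^-3 us = 5.776
Sum: 1.332 + 99.53 + 60.57 + 5.776 = 167.208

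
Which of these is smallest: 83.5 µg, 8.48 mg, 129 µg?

83.5 µg

83.5 µg = 0.0000835 g
8.48 mg = 0.00848 g
129 µg = 0.000129 g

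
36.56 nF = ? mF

nano = 1e-9, milli = 1e-3; factor is 1e-6.
36.56 × 1e-6 = 0.00003656

0.00003656 mF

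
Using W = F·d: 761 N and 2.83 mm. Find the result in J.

2.15363 J

761 × 2.83e-3 = 2153.63e-3 J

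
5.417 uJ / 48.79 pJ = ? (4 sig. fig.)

111000

(5.417e-6) / (48.79e-12) = 0.11103e6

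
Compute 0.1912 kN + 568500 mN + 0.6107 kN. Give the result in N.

1370.4 N

In N:
  0.1912 kN = 0.1912 × 10^3 N = 191.2
  568500 mN = 568500 × 10^-3 N = 568.5
  0.6107 kN = 0.6107 × 10^3 N = 610.7
Sum: 191.2 + 568.5 + 610.7 = 1370.4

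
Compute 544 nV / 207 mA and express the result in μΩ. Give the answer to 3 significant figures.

2.63 μΩ

(544e-9) / (207e-3) = 2.628e-6 Ω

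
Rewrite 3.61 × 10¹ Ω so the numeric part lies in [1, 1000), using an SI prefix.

36.1 Ω

= 36.1 Ω; mantissa already in [1, 1000).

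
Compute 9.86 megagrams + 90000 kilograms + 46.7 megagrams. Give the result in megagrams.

In megagrams:
  9.86 megagrams → 9.86
  90000 kilograms = 90000 × 10⁻³ megagrams = 90
  46.7 megagrams → 46.7
Sum: 9.86 + 90 + 46.7 = 146.56

146.56 megagrams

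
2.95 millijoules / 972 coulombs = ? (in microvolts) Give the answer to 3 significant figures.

3.03 microvolts

(2.95e-3) / (972) = 0.003035e-3 V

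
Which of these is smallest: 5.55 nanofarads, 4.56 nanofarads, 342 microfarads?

4.56 nanofarads

5.55 nanofarads = 0.00000000555 farads
4.56 nanofarads = 0.00000000456 farads
342 microfarads = 0.000342 farads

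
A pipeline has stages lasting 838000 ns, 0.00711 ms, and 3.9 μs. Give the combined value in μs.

849.01 μs

In μs:
  838000 ns = 838000e-3 μs = 838
  0.00711 ms = 0.00711e3 μs = 7.11
  3.9 μs → 3.9
Sum: 838 + 7.11 + 3.9 = 849.01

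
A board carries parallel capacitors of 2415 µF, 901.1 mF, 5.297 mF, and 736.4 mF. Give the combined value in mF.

In mF:
  2415 µF = 2415 × 10⁻³ mF = 2.415
  901.1 mF → 901.1
  5.297 mF → 5.297
  736.4 mF → 736.4
Sum: 2.415 + 901.1 + 5.297 + 736.4 = 1645.212

1645.212 mF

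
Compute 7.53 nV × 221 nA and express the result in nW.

0.00000166413 nW

7.53e-9 × 221e-9 = 1664.13e-18 W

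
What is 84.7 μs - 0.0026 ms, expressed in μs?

In μs:
  84.7 μs → 84.7
  0.0026 ms = 0.0026e3 μs = 2.6
Difference: 84.7 - 2.6 = 82.1

82.1 μs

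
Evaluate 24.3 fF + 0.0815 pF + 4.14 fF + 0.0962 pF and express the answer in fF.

206.14 fF

In fF:
  24.3 fF → 24.3
  0.0815 pF = 0.0815 × 10³ fF = 81.5
  4.14 fF → 4.14
  0.0962 pF = 0.0962 × 10³ fF = 96.2
Sum: 24.3 + 81.5 + 4.14 + 96.2 = 206.14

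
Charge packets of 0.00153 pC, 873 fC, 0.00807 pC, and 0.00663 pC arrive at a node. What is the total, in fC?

889.23 fC

In fC:
  0.00153 pC = 0.00153 × 10³ fC = 1.53
  873 fC → 873
  0.00807 pC = 0.00807 × 10³ fC = 8.07
  0.00663 pC = 0.00663 × 10³ fC = 6.63
Sum: 1.53 + 873 + 8.07 + 6.63 = 889.23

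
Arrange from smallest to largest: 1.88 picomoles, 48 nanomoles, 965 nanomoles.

1.88 picomoles < 48 nanomoles < 965 nanomoles

1.88 picomoles = 0.00000000000188 moles
48 nanomoles = 0.000000048 moles
965 nanomoles = 0.000000965 moles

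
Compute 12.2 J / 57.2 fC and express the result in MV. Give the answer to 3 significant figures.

213000000 MV

(12.2) / (57.2 × 10⁻¹⁵) = 0.21329 × 10¹⁵ V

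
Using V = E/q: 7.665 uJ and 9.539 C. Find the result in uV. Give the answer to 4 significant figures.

(7.665 × 10^-6) / (9.539) = 0.803543 × 10^-6 V

0.8035 uV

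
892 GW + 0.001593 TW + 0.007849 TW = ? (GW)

In GW:
  892 GW → 892
  0.001593 TW = 0.001593 × 10^3 GW = 1.593
  0.007849 TW = 0.007849 × 10^3 GW = 7.849
Sum: 892 + 1.593 + 7.849 = 901.442

901.442 GW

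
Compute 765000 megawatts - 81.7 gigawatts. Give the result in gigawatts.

683.3 gigawatts

In gigawatts:
  765000 megawatts = 765000 × 10⁻³ gigawatts = 765
  81.7 gigawatts → 81.7
Difference: 765 - 81.7 = 683.3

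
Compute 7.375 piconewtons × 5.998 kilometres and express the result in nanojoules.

44.23525 nanojoules

7.375 × 10⁻¹² × 5.998 × 10³ = 44.23525 × 10⁻⁹ J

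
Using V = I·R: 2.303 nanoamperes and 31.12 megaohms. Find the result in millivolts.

71.66936 millivolts

2.303 × 10^-9 × 31.12 × 10^6 = 71.66936 × 10^-3 V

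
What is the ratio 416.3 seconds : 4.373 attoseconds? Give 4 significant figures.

(416.3) / (4.373 × 10⁻¹⁸) = 95.198 × 10¹⁸

95200000000000000000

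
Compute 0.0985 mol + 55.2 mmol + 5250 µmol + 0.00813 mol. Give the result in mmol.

167.08 mmol

In mmol:
  0.0985 mol = 0.0985 × 10³ mmol = 98.5
  55.2 mmol → 55.2
  5250 µmol = 5250 × 10⁻³ mmol = 5.25
  0.00813 mol = 0.00813 × 10³ mmol = 8.13
Sum: 98.5 + 55.2 + 5.25 + 8.13 = 167.08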